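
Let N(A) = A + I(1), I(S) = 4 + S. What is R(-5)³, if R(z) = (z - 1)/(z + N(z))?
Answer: 216/125 ≈ 1.7280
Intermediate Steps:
N(A) = 5 + A (N(A) = A + (4 + 1) = A + 5 = 5 + A)
R(z) = (-1 + z)/(5 + 2*z) (R(z) = (z - 1)/(z + (5 + z)) = (-1 + z)/(5 + 2*z))
R(-5)³ = ((-1 - 5)/(5 + 2*(-5)))³ = (-6/(5 - 10))³ = (-6/(-5))³ = (-⅕*(-6))³ = (6/5)³ = 216/125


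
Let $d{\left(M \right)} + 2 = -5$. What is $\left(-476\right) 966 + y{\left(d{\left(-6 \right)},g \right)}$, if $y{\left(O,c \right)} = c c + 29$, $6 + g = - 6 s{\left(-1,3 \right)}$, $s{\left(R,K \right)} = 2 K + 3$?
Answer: $-456187$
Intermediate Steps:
$d{\left(M \right)} = -7$ ($d{\left(M \right)} = -2 - 5 = -7$)
$s{\left(R,K \right)} = 3 + 2 K$
$g = -60$ ($g = -6 - 6 \left(3 + 2 \cdot 3\right) = -6 - 6 \left(3 + 6\right) = -6 - 54 = -60$)
$y{\left(O,c \right)} = 29 + c^{2}$ ($y{\left(O,c \right)} = c^{2} + 29 = 29 + c^{2}$)
$\left(-476\right) 966 + y{\left(d{\left(-6 \right)},g \right)} = \left(-476\right) 966 + \left(29 + \left(-60\right)^{2}\right) = -459816 + \left(29 + 3600\right) = -459816 + 3629 = -456187$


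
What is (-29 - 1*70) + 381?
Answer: 282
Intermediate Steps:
(-29 - 1*70) + 381 = (-29 - 70) + 381 = -99 + 381 = 282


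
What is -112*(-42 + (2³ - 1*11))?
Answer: 5040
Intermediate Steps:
-112*(-42 + (2³ - 1*11)) = -112*(-42 + (8 - 11)) = -112*(-42 - 3) = -112*(-45) = 5040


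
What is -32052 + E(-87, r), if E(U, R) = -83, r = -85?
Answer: -32135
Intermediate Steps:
-32052 + E(-87, r) = -32052 - 83 = -32135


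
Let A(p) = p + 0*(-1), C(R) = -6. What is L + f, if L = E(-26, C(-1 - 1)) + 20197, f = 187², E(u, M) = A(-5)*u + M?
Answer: 55290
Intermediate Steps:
A(p) = p (A(p) = p + 0 = p)
E(u, M) = M - 5*u (E(u, M) = -5*u + M = M - 5*u)
f = 34969
L = 20321 (L = (-6 - 5*(-26)) + 20197 = (-6 + 130) + 20197 = 124 + 20197 = 20321)
L + f = 20321 + 34969 = 55290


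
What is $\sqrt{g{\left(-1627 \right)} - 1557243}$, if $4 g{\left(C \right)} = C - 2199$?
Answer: $\frac{i \sqrt{6232798}}{2} \approx 1248.3 i$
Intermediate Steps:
$g{\left(C \right)} = - \frac{2199}{4} + \frac{C}{4}$ ($g{\left(C \right)} = \frac{C - 2199}{4} = \frac{-2199 + C}{4} = - \frac{2199}{4} + \frac{C}{4}$)
$\sqrt{g{\left(-1627 \right)} - 1557243} = \sqrt{\left(- \frac{2199}{4} + \frac{1}{4} \left(-1627\right)\right) - 1557243} = \sqrt{\left(- \frac{2199}{4} - \frac{1627}{4}\right) - 1557243} = \sqrt{- \frac{1913}{2} - 1557243} = \sqrt{- \frac{3116399}{2}} = \frac{i \sqrt{6232798}}{2}$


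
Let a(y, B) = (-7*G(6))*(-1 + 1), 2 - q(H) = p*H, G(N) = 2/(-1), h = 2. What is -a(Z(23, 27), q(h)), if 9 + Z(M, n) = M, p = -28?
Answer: 0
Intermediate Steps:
Z(M, n) = -9 + M
G(N) = -2 (G(N) = 2*(-1) = -2)
q(H) = 2 + 28*H (q(H) = 2 - (-28)*H = 2 + 28*H)
a(y, B) = 0 (a(y, B) = (-7*(-2))*(-1 + 1) = 14*0 = 0)
-a(Z(23, 27), q(h)) = -1*0 = 0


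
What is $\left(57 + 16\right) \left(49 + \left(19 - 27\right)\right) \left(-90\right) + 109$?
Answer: $-269261$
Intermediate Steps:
$\left(57 + 16\right) \left(49 + \left(19 - 27\right)\right) \left(-90\right) + 109 = 73 \left(49 + \left(19 - 27\right)\right) \left(-90\right) + 109 = 73 \left(49 - 8\right) \left(-90\right) + 109 = 73 \cdot 41 \left(-90\right) + 109 = 2993 \left(-90\right) + 109 = -269370 + 109 = -269261$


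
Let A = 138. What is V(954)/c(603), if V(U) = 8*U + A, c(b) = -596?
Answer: -3885/298 ≈ -13.037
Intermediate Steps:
V(U) = 138 + 8*U (V(U) = 8*U + 138 = 138 + 8*U)
V(954)/c(603) = (138 + 8*954)/(-596) = (138 + 7632)*(-1/596) = 7770*(-1/596) = -3885/298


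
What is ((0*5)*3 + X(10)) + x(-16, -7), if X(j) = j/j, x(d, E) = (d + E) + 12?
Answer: -10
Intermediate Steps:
x(d, E) = 12 + E + d (x(d, E) = (E + d) + 12 = 12 + E + d)
X(j) = 1
((0*5)*3 + X(10)) + x(-16, -7) = ((0*5)*3 + 1) + (12 - 7 - 16) = (0*3 + 1) - 11 = (0 + 1) - 11 = 1 - 11 = -10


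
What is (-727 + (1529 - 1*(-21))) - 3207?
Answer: -2384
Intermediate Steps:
(-727 + (1529 - 1*(-21))) - 3207 = (-727 + (1529 + 21)) - 3207 = (-727 + 1550) - 3207 = 823 - 3207 = -2384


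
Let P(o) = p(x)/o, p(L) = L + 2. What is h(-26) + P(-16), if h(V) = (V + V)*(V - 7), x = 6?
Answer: 3431/2 ≈ 1715.5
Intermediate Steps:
p(L) = 2 + L
P(o) = 8/o (P(o) = (2 + 6)/o = 8/o)
h(V) = 2*V*(-7 + V) (h(V) = (2*V)*(-7 + V) = 2*V*(-7 + V))
h(-26) + P(-16) = 2*(-26)*(-7 - 26) + 8/(-16) = 2*(-26)*(-33) + 8*(-1/16) = 1716 - 1/2 = 3431/2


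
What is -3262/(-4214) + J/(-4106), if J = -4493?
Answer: 2309091/1235906 ≈ 1.8683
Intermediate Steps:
-3262/(-4214) + J/(-4106) = -3262/(-4214) - 4493/(-4106) = -3262*(-1/4214) - 4493*(-1/4106) = 233/301 + 4493/4106 = 2309091/1235906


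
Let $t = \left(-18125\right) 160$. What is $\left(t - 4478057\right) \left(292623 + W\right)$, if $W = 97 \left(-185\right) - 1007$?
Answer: $-2019160237247$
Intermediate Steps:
$t = -2900000$
$W = -18952$ ($W = -17945 - 1007 = -18952$)
$\left(t - 4478057\right) \left(292623 + W\right) = \left(-2900000 - 4478057\right) \left(292623 - 18952\right) = \left(-7378057\right) 273671 = -2019160237247$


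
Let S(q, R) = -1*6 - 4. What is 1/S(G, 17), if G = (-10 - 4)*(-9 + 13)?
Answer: -⅒ ≈ -0.10000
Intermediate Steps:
G = -56 (G = -14*4 = -56)
S(q, R) = -10 (S(q, R) = -6 - 4 = -10)
1/S(G, 17) = 1/(-10) = -⅒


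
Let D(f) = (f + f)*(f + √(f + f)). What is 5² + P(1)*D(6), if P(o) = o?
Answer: 97 + 24*√3 ≈ 138.57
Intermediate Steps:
D(f) = 2*f*(f + √2*√f) (D(f) = (2*f)*(f + √(2*f)) = (2*f)*(f + √2*√f) = 2*f*(f + √2*√f))
5² + P(1)*D(6) = 5² + 1*(2*6² + 2*√2*6^(3/2)) = 25 + 1*(2*36 + 2*√2*(6*√6)) = 25 + 1*(72 + 24*√3) = 25 + (72 + 24*√3) = 97 + 24*√3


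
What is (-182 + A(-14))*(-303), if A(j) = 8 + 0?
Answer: 52722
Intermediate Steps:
A(j) = 8
(-182 + A(-14))*(-303) = (-182 + 8)*(-303) = -174*(-303) = 52722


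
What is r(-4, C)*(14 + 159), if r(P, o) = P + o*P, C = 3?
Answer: -2768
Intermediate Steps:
r(P, o) = P + P*o
r(-4, C)*(14 + 159) = (-4*(1 + 3))*(14 + 159) = -4*4*173 = -16*173 = -2768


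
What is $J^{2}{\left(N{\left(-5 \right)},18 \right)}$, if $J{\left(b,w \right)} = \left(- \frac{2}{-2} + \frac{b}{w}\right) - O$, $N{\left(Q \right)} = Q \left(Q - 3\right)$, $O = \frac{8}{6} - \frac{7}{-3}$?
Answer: $\frac{16}{81} \approx 0.19753$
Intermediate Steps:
$O = \frac{11}{3}$ ($O = 8 \cdot \frac{1}{6} - - \frac{7}{3} = \frac{4}{3} + \frac{7}{3} = \frac{11}{3} \approx 3.6667$)
$N{\left(Q \right)} = Q \left(-3 + Q\right)$
$J{\left(b,w \right)} = - \frac{8}{3} + \frac{b}{w}$ ($J{\left(b,w \right)} = \left(- \frac{2}{-2} + \frac{b}{w}\right) - \frac{11}{3} = \left(\left(-2\right) \left(- \frac{1}{2}\right) + \frac{b}{w}\right) - \frac{11}{3} = \left(1 + \frac{b}{w}\right) - \frac{11}{3} = - \frac{8}{3} + \frac{b}{w}$)
$J^{2}{\left(N{\left(-5 \right)},18 \right)} = \left(- \frac{8}{3} + \frac{\left(-5\right) \left(-3 - 5\right)}{18}\right)^{2} = \left(- \frac{8}{3} + \left(-5\right) \left(-8\right) \frac{1}{18}\right)^{2} = \left(- \frac{8}{3} + 40 \cdot \frac{1}{18}\right)^{2} = \left(- \frac{8}{3} + \frac{20}{9}\right)^{2} = \left(- \frac{4}{9}\right)^{2} = \frac{16}{81}$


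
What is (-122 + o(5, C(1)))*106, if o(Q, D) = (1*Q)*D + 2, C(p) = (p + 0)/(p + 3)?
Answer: -25175/2 ≈ -12588.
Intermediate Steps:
C(p) = p/(3 + p)
o(Q, D) = 2 + D*Q (o(Q, D) = Q*D + 2 = D*Q + 2 = 2 + D*Q)
(-122 + o(5, C(1)))*106 = (-122 + (2 + (1/(3 + 1))*5))*106 = (-122 + (2 + (1/4)*5))*106 = (-122 + (2 + (1*(¼))*5))*106 = (-122 + (2 + (¼)*5))*106 = (-122 + (2 + 5/4))*106 = (-122 + 13/4)*106 = -475/4*106 = -25175/2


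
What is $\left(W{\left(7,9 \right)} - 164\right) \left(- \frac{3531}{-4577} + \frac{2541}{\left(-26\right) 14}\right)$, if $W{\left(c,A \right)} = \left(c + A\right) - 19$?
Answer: $\frac{246799113}{238004} \approx 1037.0$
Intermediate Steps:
$W{\left(c,A \right)} = -19 + A + c$ ($W{\left(c,A \right)} = \left(A + c\right) - 19 = -19 + A + c$)
$\left(W{\left(7,9 \right)} - 164\right) \left(- \frac{3531}{-4577} + \frac{2541}{\left(-26\right) 14}\right) = \left(\left(-19 + 9 + 7\right) - 164\right) \left(- \frac{3531}{-4577} + \frac{2541}{\left(-26\right) 14}\right) = \left(-3 - 164\right) \left(\left(-3531\right) \left(- \frac{1}{4577}\right) + \frac{2541}{-364}\right) = - 167 \left(\frac{3531}{4577} + 2541 \left(- \frac{1}{364}\right)\right) = - 167 \left(\frac{3531}{4577} - \frac{363}{52}\right) = \left(-167\right) \left(- \frac{1477839}{238004}\right) = \frac{246799113}{238004}$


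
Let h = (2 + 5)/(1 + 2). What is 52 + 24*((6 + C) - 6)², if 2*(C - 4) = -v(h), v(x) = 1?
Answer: 346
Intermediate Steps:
h = 7/3 ≈ 2.3333
C = 7/2 (C = 4 + (-1*1)/2 = 4 + (½)*(-1) = 4 - ½ = 7/2 ≈ 3.5000)
52 + 24*((6 + C) - 6)² = 52 + 24*((6 + 7/2) - 6)² = 52 + 24*(19/2 - 6)² = 52 + 24*(7/2)² = 52 + 24*(49/4) = 52 + 294 = 346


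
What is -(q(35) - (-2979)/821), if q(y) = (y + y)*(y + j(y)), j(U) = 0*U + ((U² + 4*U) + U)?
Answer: -82472429/821 ≈ -1.0045e+5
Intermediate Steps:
j(U) = U² + 5*U (j(U) = 0 + (U² + 5*U) = U² + 5*U)
q(y) = 2*y*(y + y*(5 + y)) (q(y) = (y + y)*(y + y*(5 + y)) = (2*y)*(y + y*(5 + y)) = 2*y*(y + y*(5 + y)))
-(q(35) - (-2979)/821) = -(2*35²*(6 + 35) - (-2979)/821) = -(2*1225*41 - (-2979)/821) = -(100450 - 1*(-2979/821)) = -(100450 + 2979/821) = -1*82472429/821 = -82472429/821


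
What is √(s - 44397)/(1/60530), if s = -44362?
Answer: 60530*I*√88759 ≈ 1.8033e+7*I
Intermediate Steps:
√(s - 44397)/(1/60530) = √(-44362 - 44397)/(1/60530) = √(-88759)/(1/60530) = (I*√88759)*60530 = 60530*I*√88759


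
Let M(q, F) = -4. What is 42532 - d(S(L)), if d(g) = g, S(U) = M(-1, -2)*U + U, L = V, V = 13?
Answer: 42571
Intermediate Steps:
L = 13
S(U) = -3*U (S(U) = -4*U + U = -3*U)
42532 - d(S(L)) = 42532 - (-3)*13 = 42532 - 1*(-39) = 42532 + 39 = 42571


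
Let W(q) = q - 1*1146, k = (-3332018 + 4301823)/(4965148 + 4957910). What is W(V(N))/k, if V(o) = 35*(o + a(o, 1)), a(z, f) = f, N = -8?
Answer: -13802973678/969805 ≈ -14233.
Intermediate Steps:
k = 969805/9923058 ≈ 0.097732
V(o) = 35 + 35*o (V(o) = 35*(o + 1) = 35*(1 + o) = 35 + 35*o)
W(q) = -1146 + q (W(q) = q - 1146 = -1146 + q)
W(V(N))/k = (-1146 + (35 + 35*(-8)))/(969805/9923058) = (-1146 + (35 - 280))*(9923058/969805) = (-1146 - 245)*(9923058/969805) = -1391*9923058/969805 = -13802973678/969805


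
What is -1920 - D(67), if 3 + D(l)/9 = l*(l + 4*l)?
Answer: -203898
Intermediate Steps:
D(l) = -27 + 45*l² (D(l) = -27 + 9*(l*(l + 4*l)) = -27 + 9*(l*(5*l)) = -27 + 9*(5*l²) = -27 + 45*l²)
-1920 - D(67) = -1920 - (-27 + 45*67²) = -1920 - (-27 + 45*4489) = -1920 - (-27 + 202005) = -1920 - 1*201978 = -1920 - 201978 = -203898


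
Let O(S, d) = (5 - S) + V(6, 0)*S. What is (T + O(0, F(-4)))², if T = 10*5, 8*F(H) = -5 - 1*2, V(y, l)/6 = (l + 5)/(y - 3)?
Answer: 3025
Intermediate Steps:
V(y, l) = 6*(5 + l)/(-3 + y) (V(y, l) = 6*((l + 5)/(y - 3)) = 6*((5 + l)/(-3 + y)) = 6*(5 + l)/(-3 + y))
F(H) = -7/8 (F(H) = (-5 - 1*2)/8 = (-5 - 2)/8 = (⅛)*(-7) = -7/8)
O(S, d) = 5 + 9*S (O(S, d) = (5 - S) + (6*(5 + 0)/(-3 + 6))*S = (5 - S) + (6*5/3)*S = (5 - S) + (6*(⅓)*5)*S = (5 - S) + 10*S = 5 + 9*S)
T = 50
(T + O(0, F(-4)))² = (50 + (5 + 9*0))² = (50 + (5 + 0))² = (50 + 5)² = 55² = 3025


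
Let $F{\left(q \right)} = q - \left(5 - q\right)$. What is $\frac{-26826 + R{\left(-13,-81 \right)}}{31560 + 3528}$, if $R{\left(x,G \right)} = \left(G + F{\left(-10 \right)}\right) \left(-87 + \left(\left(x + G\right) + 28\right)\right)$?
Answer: $- \frac{13}{43} \approx -0.30233$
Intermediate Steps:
$F{\left(q \right)} = -5 + 2 q$ ($F{\left(q \right)} = q + \left(-5 + q\right) = -5 + 2 q$)
$R{\left(x,G \right)} = \left(-25 + G\right) \left(-59 + G + x\right)$ ($R{\left(x,G \right)} = \left(G + \left(-5 + 2 \left(-10\right)\right)\right) \left(-87 + \left(\left(x + G\right) + 28\right)\right) = \left(G - 25\right) \left(-87 + \left(\left(G + x\right) + 28\right)\right) = \left(G - 25\right) \left(-87 + \left(28 + G + x\right)\right) = \left(-25 + G\right) \left(-59 + G + x\right)$)
$\frac{-26826 + R{\left(-13,-81 \right)}}{31560 + 3528} = \frac{-26826 - \left(-9657 - 6561\right)}{31560 + 3528} = \frac{-26826 + \left(1475 + 6561 + 6804 + 325 + 1053\right)}{35088} = \left(-26826 + 16218\right) \frac{1}{35088} = \left(-10608\right) \frac{1}{35088} = - \frac{13}{43}$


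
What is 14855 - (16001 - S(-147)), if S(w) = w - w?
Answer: -1146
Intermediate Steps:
S(w) = 0
14855 - (16001 - S(-147)) = 14855 - (16001 - 1*0) = 14855 - (16001 + 0) = 14855 - 1*16001 = 14855 - 16001 = -1146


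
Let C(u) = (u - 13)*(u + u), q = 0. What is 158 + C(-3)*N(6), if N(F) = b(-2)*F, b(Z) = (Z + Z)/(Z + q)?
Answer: 1310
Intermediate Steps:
b(Z) = 2 (b(Z) = (Z + Z)/(Z + 0) = (2*Z)/Z = 2)
C(u) = 2*u*(-13 + u) (C(u) = (-13 + u)*(2*u) = 2*u*(-13 + u))
N(F) = 2*F
158 + C(-3)*N(6) = 158 + (2*(-3)*(-13 - 3))*(2*6) = 158 + (2*(-3)*(-16))*12 = 158 + 96*12 = 158 + 1152 = 1310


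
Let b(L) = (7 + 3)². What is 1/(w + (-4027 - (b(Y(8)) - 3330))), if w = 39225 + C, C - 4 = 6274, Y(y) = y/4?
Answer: 1/44706 ≈ 2.2368e-5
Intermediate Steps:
Y(y) = y/4 (Y(y) = y*(¼) = y/4)
C = 6278 (C = 4 + 6274 = 6278)
b(L) = 100 (b(L) = 10² = 100)
w = 45503 (w = 39225 + 6278 = 45503)
1/(w + (-4027 - (b(Y(8)) - 3330))) = 1/(45503 + (-4027 - (100 - 3330))) = 1/(45503 + (-4027 - 1*(-3230))) = 1/(45503 + (-4027 + 3230)) = 1/(45503 - 797) = 1/44706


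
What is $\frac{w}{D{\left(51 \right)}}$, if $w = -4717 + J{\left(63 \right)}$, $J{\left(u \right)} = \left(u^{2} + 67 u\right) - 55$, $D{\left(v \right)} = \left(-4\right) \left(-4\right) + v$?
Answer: $\frac{3418}{67} \approx 51.015$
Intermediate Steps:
$D{\left(v \right)} = 16 + v$
$J{\left(u \right)} = -55 + u^{2} + 67 u$
$w = 3418$ ($w = -4717 + \left(-55 + 63^{2} + 67 \cdot 63\right) = -4717 + \left(-55 + 3969 + 4221\right) = -4717 + 8135 = 3418$)
$\frac{w}{D{\left(51 \right)}} = \frac{3418}{16 + 51} = \frac{3418}{67}$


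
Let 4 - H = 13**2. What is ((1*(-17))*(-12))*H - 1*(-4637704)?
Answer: 4604044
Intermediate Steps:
H = -165 (H = 4 - 1*13**2 = 4 - 1*169 = 4 - 169 = -165)
((1*(-17))*(-12))*H - 1*(-4637704) = ((1*(-17))*(-12))*(-165) - 1*(-4637704) = -17*(-12)*(-165) + 4637704 = 204*(-165) + 4637704 = -33660 + 4637704 = 4604044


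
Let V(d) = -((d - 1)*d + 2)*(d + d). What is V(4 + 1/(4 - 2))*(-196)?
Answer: 31311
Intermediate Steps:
V(d) = -2*d*(2 + d*(-1 + d)) (V(d) = -((-1 + d)*d + 2)*2*d = -(d*(-1 + d) + 2)*2*d = -(2 + d*(-1 + d))*2*d = -2*d*(2 + d*(-1 + d)))
V(4 + 1/(4 - 2))*(-196) = (2*(4 + 1/(4 - 2))*(-2 + (4 + 1/(4 - 2)) - (4 + 1/(4 - 2))²))*(-196) = (2*(4 + 1/2)*(-2 + (4 + 1/2) - (4 + 1/2)²))*(-196) = (2*(4 + ½)*(-2 + (4 + ½) - (4 + ½)²))*(-196) = (2*(9/2)*(-2 + 9/2 - (9/2)²))*(-196) = (2*(9/2)*(-2 + 9/2 - 1*81/4))*(-196) = (2*(9/2)*(-2 + 9/2 - 81/4))*(-196) = (2*(9/2)*(-71/4))*(-196) = -639/4*(-196) = 31311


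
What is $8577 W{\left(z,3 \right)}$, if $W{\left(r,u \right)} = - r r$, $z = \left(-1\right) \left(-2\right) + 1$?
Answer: $-77193$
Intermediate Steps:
$z = 3$ ($z = 2 + 1 = 3$)
$W{\left(r,u \right)} = - r^{2}$
$8577 W{\left(z,3 \right)} = 8577 \left(- 3^{2}\right) = 8577 \left(\left(-1\right) 9\right) = 8577 \left(-9\right) = -77193$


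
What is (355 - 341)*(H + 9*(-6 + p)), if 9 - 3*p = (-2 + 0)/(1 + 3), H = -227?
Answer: -3535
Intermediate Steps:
p = 19/6 (p = 3 - (-2 + 0)/(3*(1 + 3)) = 3 - (-2)/(3*4) = 3 - ⅓*(-½) = 3 + ⅙ = 19/6 ≈ 3.1667)
(355 - 341)*(H + 9*(-6 + p)) = (355 - 341)*(-227 + 9*(-6 + 19/6)) = 14*(-227 + 9*(-17/6)) = 14*(-227 - 51/2) = 14*(-505/2) = -3535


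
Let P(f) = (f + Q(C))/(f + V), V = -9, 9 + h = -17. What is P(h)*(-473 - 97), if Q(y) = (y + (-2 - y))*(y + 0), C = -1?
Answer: -2736/7 ≈ -390.86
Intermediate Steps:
h = -26 (h = -9 - 17 = -26)
Q(y) = -2*y
P(f) = (2 + f)/(-9 + f) (P(f) = (f - 2*(-1))/(f - 9) = (f + 2)/(-9 + f) = (2 + f)/(-9 + f))
P(h)*(-473 - 97) = ((2 - 26)/(-9 - 26))*(-473 - 97) = (-24/(-35))*(-570) = -1/35*(-24)*(-570) = (24/35)*(-570) = -2736/7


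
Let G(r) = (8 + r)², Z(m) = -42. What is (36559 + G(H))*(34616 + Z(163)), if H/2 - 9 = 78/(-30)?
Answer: 31973724034/25 ≈ 1.2789e+9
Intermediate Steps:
H = 64/5 (H = 18 + 2*(78/(-30)) = 18 + 2*(78*(-1/30)) = 18 + 2*(-13/5) = 18 - 26/5 = 64/5 ≈ 12.800)
(36559 + G(H))*(34616 + Z(163)) = (36559 + (8 + 64/5)²)*(34616 - 42) = (36559 + (104/5)²)*34574 = (36559 + 10816/25)*34574 = (924791/25)*34574 = 31973724034/25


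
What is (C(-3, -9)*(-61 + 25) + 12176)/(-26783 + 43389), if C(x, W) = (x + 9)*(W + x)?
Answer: 7384/8303 ≈ 0.88932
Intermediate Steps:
C(x, W) = (9 + x)*(W + x)
(C(-3, -9)*(-61 + 25) + 12176)/(-26783 + 43389) = (((-3)² + 9*(-9) + 9*(-3) - 9*(-3))*(-61 + 25) + 12176)/(-26783 + 43389) = ((9 - 81 - 27 + 27)*(-36) + 12176)/16606 = (-72*(-36) + 12176)*(1/16606) = (2592 + 12176)*(1/16606) = 14768*(1/16606) = 7384/8303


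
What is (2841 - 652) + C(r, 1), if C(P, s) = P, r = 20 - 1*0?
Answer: 2209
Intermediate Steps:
r = 20 (r = 20 + 0 = 20)
(2841 - 652) + C(r, 1) = (2841 - 652) + 20 = 2189 + 20 = 2209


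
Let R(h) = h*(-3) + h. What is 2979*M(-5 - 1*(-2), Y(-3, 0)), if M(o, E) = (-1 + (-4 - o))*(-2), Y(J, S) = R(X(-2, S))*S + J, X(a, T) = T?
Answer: 11916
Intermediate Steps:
R(h) = -2*h (R(h) = -3*h + h = -2*h)
Y(J, S) = J - 2*S² (Y(J, S) = (-2*S)*S + J = -2*S² + J = J - 2*S²)
M(o, E) = 10 + 2*o (M(o, E) = (-5 - o)*(-2) = 10 + 2*o)
2979*M(-5 - 1*(-2), Y(-3, 0)) = 2979*(10 + 2*(-5 - 1*(-2))) = 2979*(10 + 2*(-5 + 2)) = 2979*(10 + 2*(-3)) = 2979*(10 - 6) = 2979*4 = 11916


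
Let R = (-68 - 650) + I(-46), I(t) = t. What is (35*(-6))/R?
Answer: 105/382 ≈ 0.27487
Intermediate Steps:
R = -764 (R = (-68 - 650) - 46 = -718 - 46 = -764)
(35*(-6))/R = (35*(-6))/(-764) = -210*(-1/764) = 105/382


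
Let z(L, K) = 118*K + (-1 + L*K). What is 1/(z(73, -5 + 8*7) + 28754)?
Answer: 1/38494 ≈ 2.5978e-5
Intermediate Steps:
z(L, K) = -1 + 118*K + K*L (z(L, K) = 118*K + (-1 + K*L) = -1 + 118*K + K*L)
1/(z(73, -5 + 8*7) + 28754) = 1/((-1 + 118*(-5 + 8*7) + (-5 + 8*7)*73) + 28754) = 1/((-1 + 118*(-5 + 56) + (-5 + 56)*73) + 28754) = 1/((-1 + 118*51 + 51*73) + 28754) = 1/((-1 + 6018 + 3723) + 28754) = 1/(9740 + 28754) = 1/38494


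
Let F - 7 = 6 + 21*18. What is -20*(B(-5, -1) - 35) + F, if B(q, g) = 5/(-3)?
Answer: 3373/3 ≈ 1124.3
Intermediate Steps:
B(q, g) = -5/3 (B(q, g) = 5*(-1/3) = -5/3)
F = 391 (F = 7 + (6 + 21*18) = 7 + (6 + 378) = 7 + 384 = 391)
-20*(B(-5, -1) - 35) + F = -20*(-5/3 - 35) + 391 = -20*(-110/3) + 391 = 2200/3 + 391 = 3373/3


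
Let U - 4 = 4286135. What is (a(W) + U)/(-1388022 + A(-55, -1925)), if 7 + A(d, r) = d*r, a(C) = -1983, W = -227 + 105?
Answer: -2142078/641077 ≈ -3.3414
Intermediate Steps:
U = 4286139 (U = 4 + 4286135 = 4286139)
W = -122
A(d, r) = -7 + d*r
(a(W) + U)/(-1388022 + A(-55, -1925)) = (-1983 + 4286139)/(-1388022 + (-7 - 55*(-1925))) = 4284156/(-1388022 + (-7 + 105875)) = 4284156/(-1388022 + 105868) = 4284156/(-1282154) = 4284156*(-1/1282154) = -2142078/641077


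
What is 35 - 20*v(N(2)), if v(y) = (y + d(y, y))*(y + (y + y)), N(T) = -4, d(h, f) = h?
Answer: -1885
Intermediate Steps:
v(y) = 6*y² (v(y) = (y + y)*(y + (y + y)) = (2*y)*(y + 2*y) = (2*y)*(3*y) = 6*y²)
35 - 20*v(N(2)) = 35 - 120*(-4)² = 35 - 120*16 = 35 - 20*96 = 35 - 1920 = -1885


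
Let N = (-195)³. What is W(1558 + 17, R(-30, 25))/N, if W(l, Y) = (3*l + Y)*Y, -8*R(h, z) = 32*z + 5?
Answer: 1191239/18982080 ≈ 0.062756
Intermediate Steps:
N = -7414875
R(h, z) = -5/8 - 4*z (R(h, z) = -(32*z + 5)/8 = -(5 + 32*z)/8 = -5/8 - 4*z)
W(l, Y) = Y*(Y + 3*l) (W(l, Y) = (Y + 3*l)*Y = Y*(Y + 3*l))
W(1558 + 17, R(-30, 25))/N = ((-5/8 - 4*25)*((-5/8 - 4*25) + 3*(1558 + 17)))/(-7414875) = ((-5/8 - 100)*((-5/8 - 100) + 3*1575))*(-1/7414875) = -805*(-805/8 + 4725)/8*(-1/7414875) = -805/8*36995/8*(-1/7414875) = -29780975/64*(-1/7414875) = 1191239/18982080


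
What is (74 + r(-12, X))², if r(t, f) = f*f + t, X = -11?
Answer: 33489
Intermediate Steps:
r(t, f) = t + f² (r(t, f) = f² + t = t + f²)
(74 + r(-12, X))² = (74 + (-12 + (-11)²))² = (74 + (-12 + 121))² = (74 + 109)² = 183² = 33489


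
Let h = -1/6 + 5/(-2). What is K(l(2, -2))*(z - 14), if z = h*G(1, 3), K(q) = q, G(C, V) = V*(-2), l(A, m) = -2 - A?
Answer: -8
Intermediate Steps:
G(C, V) = -2*V
h = -8/3 (h = -1*⅙ + 5*(-½) = -⅙ - 5/2 = -8/3 ≈ -2.6667)
z = 16 (z = -(-16)*3/3 = -8/3*(-6) = 16)
K(l(2, -2))*(z - 14) = (-2 - 1*2)*(16 - 14) = (-2 - 2)*2 = -4*2 = -8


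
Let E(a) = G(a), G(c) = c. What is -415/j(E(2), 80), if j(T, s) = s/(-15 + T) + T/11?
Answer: 59345/854 ≈ 69.491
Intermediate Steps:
E(a) = a
j(T, s) = T/11 + s/(-15 + T) (j(T, s) = s/(-15 + T) + T*(1/11) = s/(-15 + T) + T/11 = T/11 + s/(-15 + T))
-415/j(E(2), 80) = -415*11*(-15 + 2)/(2² - 15*2 + 11*80) = -415*(-143/(4 - 30 + 880)) = -415/((1/11)*(-1/13)*854) = -415/(-854/143) = -415*(-143/854) = 59345/854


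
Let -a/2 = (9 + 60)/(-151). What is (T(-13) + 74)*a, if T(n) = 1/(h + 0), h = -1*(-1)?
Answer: 10350/151 ≈ 68.543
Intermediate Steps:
h = 1
T(n) = 1 (T(n) = 1/(1 + 0) = 1/1 = 1)
a = 138/151 (a = -2*(9 + 60)/(-151) = -138*(-1)/151 = -2*(-69/151) = 138/151 ≈ 0.91391)
(T(-13) + 74)*a = (1 + 74)*(138/151) = 75*(138/151) = 10350/151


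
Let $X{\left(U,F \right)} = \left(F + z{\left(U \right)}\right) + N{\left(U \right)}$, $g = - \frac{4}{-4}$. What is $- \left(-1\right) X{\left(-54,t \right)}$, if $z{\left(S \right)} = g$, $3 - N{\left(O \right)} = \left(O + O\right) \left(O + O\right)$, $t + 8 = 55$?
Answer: $-11613$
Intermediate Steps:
$t = 47$ ($t = -8 + 55 = 47$)
$N{\left(O \right)} = 3 - 4 O^{2}$ ($N{\left(O \right)} = 3 - \left(O + O\right) \left(O + O\right) = 3 - 2 O 2 O = 3 - 4 O^{2}$)
$g = 1$ ($g = \left(-4\right) \left(- \frac{1}{4}\right) = 1$)
$z{\left(S \right)} = 1$
$X{\left(U,F \right)} = 4 + F - 4 U^{2}$ ($X{\left(U,F \right)} = \left(F + 1\right) - \left(-3 + 4 U^{2}\right) = \left(1 + F\right) - \left(-3 + 4 U^{2}\right) = 4 + F - 4 U^{2}$)
$- \left(-1\right) X{\left(-54,t \right)} = - \left(-1\right) \left(4 + 47 - 4 \left(-54\right)^{2}\right) = - \left(-1\right) \left(4 + 47 - 11664\right) = - \left(-1\right) \left(-11613\right) = \left(-1\right) 11613 = -11613$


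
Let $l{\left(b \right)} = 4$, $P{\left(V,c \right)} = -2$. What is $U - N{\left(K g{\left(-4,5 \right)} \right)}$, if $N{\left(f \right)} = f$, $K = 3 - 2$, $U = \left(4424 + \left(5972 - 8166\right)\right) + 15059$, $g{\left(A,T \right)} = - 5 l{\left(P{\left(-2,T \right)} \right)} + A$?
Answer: $17313$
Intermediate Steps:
$g{\left(A,T \right)} = -20 + A$ ($g{\left(A,T \right)} = \left(-5\right) 4 + A = -20 + A$)
$U = 17289$ ($U = \left(4424 + \left(5972 - 8166\right)\right) + 15059 = \left(4424 - 2194\right) + 15059 = 2230 + 15059 = 17289$)
$K = 1$ ($K = 3 - 2 = 1$)
$U - N{\left(K g{\left(-4,5 \right)} \right)} = 17289 - 1 \left(-20 - 4\right) = 17289 - 1 \left(-24\right) = 17289 - -24 = 17289 + 24 = 17313$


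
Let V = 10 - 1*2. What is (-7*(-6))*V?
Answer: 336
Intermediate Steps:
V = 8 (V = 10 - 2 = 8)
(-7*(-6))*V = -7*(-6)*8 = 42*8 = 336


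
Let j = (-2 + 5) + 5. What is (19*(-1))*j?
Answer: -152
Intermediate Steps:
j = 8 (j = 3 + 5 = 8)
(19*(-1))*j = (19*(-1))*8 = -19*8 = -152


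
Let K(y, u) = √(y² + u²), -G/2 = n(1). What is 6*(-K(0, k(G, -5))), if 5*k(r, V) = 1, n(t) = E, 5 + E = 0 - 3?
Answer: -6/5 ≈ -1.2000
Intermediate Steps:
E = -8 (E = -5 + (0 - 3) = -5 - 3 = -8)
n(t) = -8
G = 16 (G = -2*(-8) = 16)
k(r, V) = ⅕ (k(r, V) = (⅕)*1 = ⅕)
K(y, u) = √(u² + y²)
6*(-K(0, k(G, -5))) = 6*(-√((⅕)² + 0²)) = 6*(-√(1/25 + 0)) = 6*(-√(1/25)) = 6*(-1*⅕) = 6*(-⅕) = -6/5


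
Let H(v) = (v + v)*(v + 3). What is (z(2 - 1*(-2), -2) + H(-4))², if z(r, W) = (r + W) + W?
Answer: 64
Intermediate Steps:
z(r, W) = r + 2*W (z(r, W) = (W + r) + W = r + 2*W)
H(v) = 2*v*(3 + v) (H(v) = (2*v)*(3 + v) = 2*v*(3 + v))
(z(2 - 1*(-2), -2) + H(-4))² = (((2 - 1*(-2)) + 2*(-2)) + 2*(-4)*(3 - 4))² = (((2 + 2) - 4) + 2*(-4)*(-1))² = ((4 - 4) + 8)² = (0 + 8)² = 8² = 64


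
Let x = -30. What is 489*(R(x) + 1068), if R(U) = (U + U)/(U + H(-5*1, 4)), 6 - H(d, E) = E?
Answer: 3663099/7 ≈ 5.2330e+5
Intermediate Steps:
H(d, E) = 6 - E
R(U) = 2*U/(2 + U) (R(U) = (U + U)/(U + (6 - 1*4)) = (2*U)/(U + (6 - 4)) = (2*U)/(U + 2) = (2*U)/(2 + U) = 2*U/(2 + U))
489*(R(x) + 1068) = 489*(2*(-30)/(2 - 30) + 1068) = 489*(2*(-30)/(-28) + 1068) = 489*(2*(-30)*(-1/28) + 1068) = 489*(15/7 + 1068) = 489*(7491/7) = 3663099/7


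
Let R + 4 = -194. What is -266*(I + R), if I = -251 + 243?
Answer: 54796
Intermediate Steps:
R = -198 (R = -4 - 194 = -198)
I = -8
-266*(I + R) = -266*(-8 - 198) = -266*(-206) = 54796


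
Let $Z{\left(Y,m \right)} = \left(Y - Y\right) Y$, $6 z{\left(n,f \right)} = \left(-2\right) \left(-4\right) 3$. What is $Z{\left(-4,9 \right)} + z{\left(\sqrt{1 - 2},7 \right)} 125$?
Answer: $500$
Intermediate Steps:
$z{\left(n,f \right)} = 4$ ($z{\left(n,f \right)} = \frac{\left(-2\right) \left(-4\right) 3}{6} = \frac{8 \cdot 3}{6} = \frac{1}{6} \cdot 24 = 4$)
$Z{\left(Y,m \right)} = 0$ ($Z{\left(Y,m \right)} = 0 Y = 0$)
$Z{\left(-4,9 \right)} + z{\left(\sqrt{1 - 2},7 \right)} 125 = 0 + 4 \cdot 125 = 0 + 500 = 500$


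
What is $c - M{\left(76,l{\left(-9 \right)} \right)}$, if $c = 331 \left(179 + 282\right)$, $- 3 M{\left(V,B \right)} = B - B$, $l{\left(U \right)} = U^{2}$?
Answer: $152591$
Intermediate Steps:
$M{\left(V,B \right)} = 0$ ($M{\left(V,B \right)} = - \frac{B - B}{3} = \left(- \frac{1}{3}\right) 0 = 0$)
$c = 152591$ ($c = 331 \cdot 461 = 152591$)
$c - M{\left(76,l{\left(-9 \right)} \right)} = 152591 - 0 = 152591 + 0 = 152591$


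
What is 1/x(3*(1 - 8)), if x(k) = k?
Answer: -1/21 ≈ -0.047619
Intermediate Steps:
1/x(3*(1 - 8)) = 1/(3*(1 - 8)) = 1/(3*(-7)) = 1/(-21) = -1/21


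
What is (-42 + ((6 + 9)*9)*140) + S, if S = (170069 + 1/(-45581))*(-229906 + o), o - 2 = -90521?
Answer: -2483906532505902/45581 ≈ -5.4494e+10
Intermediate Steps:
o = -90519 (o = 2 - 90521 = -90519)
S = -2483907392072400/45581 (S = (170069 + 1/(-45581))*(-229906 - 90519) = (170069 - 1/45581)*(-320425) = (7751915088/45581)*(-320425) = -2483907392072400/45581 ≈ -5.4494e+10)
(-42 + ((6 + 9)*9)*140) + S = (-42 + ((6 + 9)*9)*140) - 2483907392072400/45581 = (-42 + (15*9)*140) - 2483907392072400/45581 = (-42 + 135*140) - 2483907392072400/45581 = (-42 + 18900) - 2483907392072400/45581 = 18858 - 2483907392072400/45581 = -2483906532505902/45581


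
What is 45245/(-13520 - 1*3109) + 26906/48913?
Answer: -1765648811/813374277 ≈ -2.1708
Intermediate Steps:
45245/(-13520 - 1*3109) + 26906/48913 = 45245/(-13520 - 3109) + 26906*(1/48913) = 45245/(-16629) + 26906/48913 = 45245*(-1/16629) + 26906/48913 = -45245/16629 + 26906/48913 = -1765648811/813374277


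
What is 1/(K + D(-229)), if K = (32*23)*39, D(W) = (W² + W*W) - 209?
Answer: 1/133377 ≈ 7.4975e-6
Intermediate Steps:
D(W) = -209 + 2*W² (D(W) = (W² + W²) - 209 = 2*W² - 209 = -209 + 2*W²)
K = 28704 (K = 736*39 = 28704)
1/(K + D(-229)) = 1/(28704 + (-209 + 2*(-229)²)) = 1/(28704 + (-209 + 2*52441)) = 1/(28704 + (-209 + 104882)) = 1/(28704 + 104673) = 1/133377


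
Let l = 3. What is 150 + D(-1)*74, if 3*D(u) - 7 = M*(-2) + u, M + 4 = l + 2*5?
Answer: -146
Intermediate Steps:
M = 9 (M = -4 + (3 + 2*5) = -4 + (3 + 10) = -4 + 13 = 9)
D(u) = -11/3 + u/3 (D(u) = 7/3 + (9*(-2) + u)/3 = 7/3 + (-18 + u)/3 = 7/3 + (-6 + u/3) = -11/3 + u/3)
150 + D(-1)*74 = 150 + (-11/3 + (⅓)*(-1))*74 = 150 + (-11/3 - ⅓)*74 = 150 - 4*74 = 150 - 296 = -146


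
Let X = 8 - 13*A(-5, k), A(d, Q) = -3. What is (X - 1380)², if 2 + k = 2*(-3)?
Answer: 1776889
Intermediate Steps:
k = -8 (k = -2 + 2*(-3) = -2 - 6 = -8)
X = 47 (X = 8 - 13*(-3) = 8 + 39 = 47)
(X - 1380)² = (47 - 1380)² = (-1333)² = 1776889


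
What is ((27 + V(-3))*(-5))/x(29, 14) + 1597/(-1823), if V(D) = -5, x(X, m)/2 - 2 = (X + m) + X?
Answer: -218443/134902 ≈ -1.6193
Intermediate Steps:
x(X, m) = 4 + 2*m + 4*X (x(X, m) = 4 + 2*((X + m) + X) = 4 + 2*(m + 2*X) = 4 + (2*m + 4*X) = 4 + 2*m + 4*X)
((27 + V(-3))*(-5))/x(29, 14) + 1597/(-1823) = ((27 - 5)*(-5))/(4 + 2*14 + 4*29) + 1597/(-1823) = (22*(-5))/(4 + 28 + 116) + 1597*(-1/1823) = -110/148 - 1597/1823 = -110*1/148 - 1597/1823 = -55/74 - 1597/1823 = -218443/134902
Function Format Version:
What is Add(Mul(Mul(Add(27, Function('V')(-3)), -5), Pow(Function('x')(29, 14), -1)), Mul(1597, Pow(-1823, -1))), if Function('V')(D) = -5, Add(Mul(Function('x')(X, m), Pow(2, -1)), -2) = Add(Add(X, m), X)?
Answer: Rational(-218443, 134902) ≈ -1.6193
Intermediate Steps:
Function('x')(X, m) = Add(4, Mul(2, m), Mul(4, X)) (Function('x')(X, m) = Add(4, Mul(2, Add(Add(X, m), X))) = Add(4, Mul(2, Add(m, Mul(2, X)))) = Add(4, Add(Mul(2, m), Mul(4, X))) = Add(4, Mul(2, m), Mul(4, X)))
Add(Mul(Mul(Add(27, Function('V')(-3)), -5), Pow(Function('x')(29, 14), -1)), Mul(1597, Pow(-1823, -1))) = Add(Mul(Mul(Add(27, -5), -5), Pow(Add(4, Mul(2, 14), Mul(4, 29)), -1)), Mul(1597, Pow(-1823, -1))) = Add(Mul(Mul(22, -5), Pow(Add(4, 28, 116), -1)), Mul(1597, Rational(-1, 1823))) = Add(Mul(-110, Pow(148, -1)), Rational(-1597, 1823)) = Add(Mul(-110, Rational(1, 148)), Rational(-1597, 1823)) = Add(Rational(-55, 74), Rational(-1597, 1823)) = Rational(-218443, 134902)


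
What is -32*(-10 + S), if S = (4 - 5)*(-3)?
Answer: 224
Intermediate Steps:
S = 3 (S = -1*(-3) = 3)
-32*(-10 + S) = -32*(-10 + 3) = -32*(-7) = 224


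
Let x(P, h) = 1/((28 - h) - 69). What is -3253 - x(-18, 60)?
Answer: -328552/101 ≈ -3253.0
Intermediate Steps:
x(P, h) = 1/(-41 - h)
-3253 - x(-18, 60) = -3253 - (-1)/(41 + 60) = -3253 - (-1)/101 = -3253 - 1*(-1/101) = -3253 + 1/101 = -328552/101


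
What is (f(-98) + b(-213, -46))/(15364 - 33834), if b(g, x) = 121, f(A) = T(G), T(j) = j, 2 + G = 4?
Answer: -123/18470 ≈ -0.0066594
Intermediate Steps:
G = 2 (G = -2 + 4 = 2)
f(A) = 2
(f(-98) + b(-213, -46))/(15364 - 33834) = (2 + 121)/(15364 - 33834) = 123/(-18470) = 123*(-1/18470) = -123/18470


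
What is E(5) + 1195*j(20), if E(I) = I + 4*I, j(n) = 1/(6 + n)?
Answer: 1845/26 ≈ 70.962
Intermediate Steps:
E(I) = 5*I
E(5) + 1195*j(20) = 5*5 + 1195/(6 + 20) = 25 + 1195/26 = 1845/26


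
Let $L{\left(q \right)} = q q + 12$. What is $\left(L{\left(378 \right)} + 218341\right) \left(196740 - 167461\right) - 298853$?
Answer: $10576359270$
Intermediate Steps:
$L{\left(q \right)} = 12 + q^{2}$ ($L{\left(q \right)} = q^{2} + 12 = 12 + q^{2}$)
$\left(L{\left(378 \right)} + 218341\right) \left(196740 - 167461\right) - 298853 = \left(\left(12 + 378^{2}\right) + 218341\right) \left(196740 - 167461\right) - 298853 = \left(\left(12 + 142884\right) + 218341\right) 29279 - 298853 = \left(142896 + 218341\right) 29279 - 298853 = 361237 \cdot 29279 - 298853 = 10576658123 - 298853 = 10576359270$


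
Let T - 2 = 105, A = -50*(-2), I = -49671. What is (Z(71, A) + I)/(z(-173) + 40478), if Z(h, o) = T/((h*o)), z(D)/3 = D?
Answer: -352663993/283708900 ≈ -1.2430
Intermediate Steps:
A = 100
T = 107 (T = 2 + 105 = 107)
z(D) = 3*D
Z(h, o) = 107/(h*o) (Z(h, o) = 107/((h*o)) = 107*(1/(h*o)) = 107/(h*o))
(Z(71, A) + I)/(z(-173) + 40478) = (107/(71*100) - 49671)/(3*(-173) + 40478) = (107*(1/71)*(1/100) - 49671)/(-519 + 40478) = (107/7100 - 49671)/39959 = -352663993/7100*1/39959 = -352663993/283708900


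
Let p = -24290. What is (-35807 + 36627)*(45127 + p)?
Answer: 17086340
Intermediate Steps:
(-35807 + 36627)*(45127 + p) = (-35807 + 36627)*(45127 - 24290) = 820*20837 = 17086340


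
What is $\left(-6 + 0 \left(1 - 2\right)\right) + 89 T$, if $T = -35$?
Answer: $-3121$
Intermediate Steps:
$\left(-6 + 0 \left(1 - 2\right)\right) + 89 T = \left(-6 + 0 \left(1 - 2\right)\right) + 89 \left(-35\right) = \left(-6 + 0 \left(1 - 2\right)\right) - 3115 = \left(-6 + 0 \left(-1\right)\right) - 3115 = \left(-6 + 0\right) - 3115 = -6 - 3115 = -3121$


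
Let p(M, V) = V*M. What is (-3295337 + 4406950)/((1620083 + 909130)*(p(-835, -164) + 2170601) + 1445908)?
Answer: 1111613/5836264141141 ≈ 1.9047e-7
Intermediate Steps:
p(M, V) = M*V
(-3295337 + 4406950)/((1620083 + 909130)*(p(-835, -164) + 2170601) + 1445908) = (-3295337 + 4406950)/((1620083 + 909130)*(-835*(-164) + 2170601) + 1445908) = 1111613/(2529213*(136940 + 2170601) + 1445908) = 1111613/(2529213*2307541 + 1445908) = 1111613/(5836262695233 + 1445908) = 1111613/5836264141141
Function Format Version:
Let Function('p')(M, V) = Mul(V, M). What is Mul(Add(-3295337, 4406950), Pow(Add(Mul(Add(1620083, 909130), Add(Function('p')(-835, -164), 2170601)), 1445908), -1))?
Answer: Rational(1111613, 5836264141141) ≈ 1.9047e-7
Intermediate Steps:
Function('p')(M, V) = Mul(M, V)
Mul(Add(-3295337, 4406950), Pow(Add(Mul(Add(1620083, 909130), Add(Function('p')(-835, -164), 2170601)), 1445908), -1)) = Mul(Add(-3295337, 4406950), Pow(Add(Mul(Add(1620083, 909130), Add(Mul(-835, -164), 2170601)), 1445908), -1)) = Mul(1111613, Pow(Add(Mul(2529213, Add(136940, 2170601)), 1445908), -1)) = Mul(1111613, Pow(Add(Mul(2529213, 2307541), 1445908), -1)) = Mul(1111613, Pow(Add(5836262695233, 1445908), -1)) = Mul(1111613, Pow(5836264141141, -1)) = Mul(1111613, Rational(1, 5836264141141)) = Rational(1111613, 5836264141141)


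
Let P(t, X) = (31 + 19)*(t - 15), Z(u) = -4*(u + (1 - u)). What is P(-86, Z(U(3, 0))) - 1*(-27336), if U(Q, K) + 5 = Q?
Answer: 22286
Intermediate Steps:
U(Q, K) = -5 + Q
Z(u) = -4 (Z(u) = -4*1 = -4)
P(t, X) = -750 + 50*t (P(t, X) = 50*(-15 + t) = -750 + 50*t)
P(-86, Z(U(3, 0))) - 1*(-27336) = (-750 + 50*(-86)) - 1*(-27336) = (-750 - 4300) + 27336 = -5050 + 27336 = 22286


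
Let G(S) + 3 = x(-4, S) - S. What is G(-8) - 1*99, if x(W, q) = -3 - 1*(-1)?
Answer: -96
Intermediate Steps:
x(W, q) = -2 (x(W, q) = -3 + 1 = -2)
G(S) = -5 - S (G(S) = -3 + (-2 - S) = -5 - S)
G(-8) - 1*99 = (-5 - 1*(-8)) - 1*99 = (-5 + 8) - 99 = 3 - 99 = -96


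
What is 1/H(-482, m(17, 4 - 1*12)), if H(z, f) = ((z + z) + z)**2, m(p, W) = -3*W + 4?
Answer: 1/2090916 ≈ 4.7826e-7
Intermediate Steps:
m(p, W) = 4 - 3*W
H(z, f) = 9*z**2 (H(z, f) = (2*z + z)**2 = (3*z)**2 = 9*z**2)
1/H(-482, m(17, 4 - 1*12)) = 1/(9*(-482)**2) = 1/(9*232324) = 1/2090916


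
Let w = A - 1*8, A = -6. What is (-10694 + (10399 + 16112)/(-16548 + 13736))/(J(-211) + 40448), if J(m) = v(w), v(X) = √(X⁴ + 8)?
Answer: -38043921296/143763700355 + 30098039*√9606/2300219205680 ≈ -0.26335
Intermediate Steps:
w = -14 (w = -6 - 1*8 = -6 - 8 = -14)
v(X) = √(8 + X⁴)
J(m) = 2*√9606 (J(m) = √(8 + (-14)⁴) = √(8 + 38416) = √38424 = 2*√9606)
(-10694 + (10399 + 16112)/(-16548 + 13736))/(J(-211) + 40448) = (-10694 + (10399 + 16112)/(-16548 + 13736))/(2*√9606 + 40448) = (-10694 + 26511/(-2812))/(40448 + 2*√9606) = (-10694 + 26511*(-1/2812))/(40448 + 2*√9606) = (-10694 - 26511/2812)/(40448 + 2*√9606) = -30098039/(2812*(40448 + 2*√9606))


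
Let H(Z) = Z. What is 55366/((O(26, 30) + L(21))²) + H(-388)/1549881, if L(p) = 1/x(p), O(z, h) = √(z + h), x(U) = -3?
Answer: 390009585354578/392133841929 + 5979528*√14/253009 ≈ 1083.0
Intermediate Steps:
O(z, h) = √(h + z)
L(p) = -⅓ (L(p) = 1/(-3) = -⅓)
55366/((O(26, 30) + L(21))²) + H(-388)/1549881 = 55366/((√(30 + 26) - ⅓)²) - 388/1549881 = 55366/((√56 - ⅓)²) - 388*1/1549881 = 55366/((2*√14 - ⅓)²) - 388/1549881 = 55366/((-⅓ + 2*√14)²) - 388/1549881 = 55366/(-⅓ + 2*√14)² - 388/1549881 = -388/1549881 + 55366/(-⅓ + 2*√14)²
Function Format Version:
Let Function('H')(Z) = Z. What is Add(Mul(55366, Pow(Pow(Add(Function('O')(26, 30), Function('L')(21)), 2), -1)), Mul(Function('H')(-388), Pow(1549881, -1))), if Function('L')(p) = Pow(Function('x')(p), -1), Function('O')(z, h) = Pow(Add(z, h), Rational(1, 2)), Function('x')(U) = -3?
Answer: Add(Rational(390009585354578, 392133841929), Mul(Rational(5979528, 253009), Pow(14, Rational(1, 2)))) ≈ 1083.0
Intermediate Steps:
Function('O')(z, h) = Pow(Add(h, z), Rational(1, 2))
Function('L')(p) = Rational(-1, 3) (Function('L')(p) = Pow(-3, -1) = Rational(-1, 3))
Add(Mul(55366, Pow(Pow(Add(Function('O')(26, 30), Function('L')(21)), 2), -1)), Mul(Function('H')(-388), Pow(1549881, -1))) = Add(Mul(55366, Pow(Pow(Add(Pow(Add(30, 26), Rational(1, 2)), Rational(-1, 3)), 2), -1)), Mul(-388, Pow(1549881, -1))) = Add(Mul(55366, Pow(Pow(Add(Pow(56, Rational(1, 2)), Rational(-1, 3)), 2), -1)), Mul(-388, Rational(1, 1549881))) = Add(Mul(55366, Pow(Pow(Add(Mul(2, Pow(14, Rational(1, 2))), Rational(-1, 3)), 2), -1)), Rational(-388, 1549881)) = Add(Mul(55366, Pow(Pow(Add(Rational(-1, 3), Mul(2, Pow(14, Rational(1, 2)))), 2), -1)), Rational(-388, 1549881)) = Add(Mul(55366, Pow(Add(Rational(-1, 3), Mul(2, Pow(14, Rational(1, 2)))), -2)), Rational(-388, 1549881)) = Add(Rational(-388, 1549881), Mul(55366, Pow(Add(Rational(-1, 3), Mul(2, Pow(14, Rational(1, 2)))), -2)))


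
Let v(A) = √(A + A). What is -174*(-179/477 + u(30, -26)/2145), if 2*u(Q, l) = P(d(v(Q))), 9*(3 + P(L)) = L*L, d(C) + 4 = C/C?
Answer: 7432352/113685 ≈ 65.377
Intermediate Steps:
v(A) = √2*√A (v(A) = √(2*A) = √2*√A)
d(C) = -3 (d(C) = -4 + C/C = -4 + 1 = -3)
P(L) = -3 + L²/9 (P(L) = -3 + (L*L)/9 = -3 + L²/9)
u(Q, l) = -1 (u(Q, l) = (-3 + (⅑)*(-3)²)/2 = (-3 + (⅑)*9)/2 = (-3 + 1)/2 = (½)*(-2) = -1)
-174*(-179/477 + u(30, -26)/2145) = -174*(-179/477 - 1/2145) = -174*(-128144/341055) = 7432352/113685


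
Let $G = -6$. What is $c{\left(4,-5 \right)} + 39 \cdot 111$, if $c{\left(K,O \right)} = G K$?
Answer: $4305$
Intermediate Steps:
$c{\left(K,O \right)} = - 6 K$
$c{\left(4,-5 \right)} + 39 \cdot 111 = \left(-6\right) 4 + 39 \cdot 111 = -24 + 4329 = 4305$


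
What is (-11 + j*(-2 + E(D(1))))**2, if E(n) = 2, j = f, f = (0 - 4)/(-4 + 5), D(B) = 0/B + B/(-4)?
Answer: 121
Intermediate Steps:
D(B) = -B/4 (D(B) = 0 + B*(-1/4) = 0 - B/4 = -B/4)
f = -4 (f = -4/1 = -4*1 = -4)
j = -4
(-11 + j*(-2 + E(D(1))))**2 = (-11 - 4*(-2 + 2))**2 = (-11 - 4*0)**2 = (-11 + 0)**2 = (-11)**2 = 121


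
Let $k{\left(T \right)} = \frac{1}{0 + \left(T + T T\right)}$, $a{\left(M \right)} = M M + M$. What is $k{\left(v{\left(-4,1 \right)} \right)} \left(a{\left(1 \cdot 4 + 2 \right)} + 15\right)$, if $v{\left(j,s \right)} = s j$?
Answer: $\frac{19}{4} \approx 4.75$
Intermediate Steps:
$v{\left(j,s \right)} = j s$
$a{\left(M \right)} = M + M^{2}$ ($a{\left(M \right)} = M^{2} + M = M + M^{2}$)
$k{\left(T \right)} = \frac{1}{T + T^{2}}$ ($k{\left(T \right)} = \frac{1}{0 + \left(T + T^{2}\right)} = \frac{1}{T + T^{2}}$)
$k{\left(v{\left(-4,1 \right)} \right)} \left(a{\left(1 \cdot 4 + 2 \right)} + 15\right) = \frac{1}{\left(-4\right) 1 \left(1 - 4\right)} \left(\left(1 \cdot 4 + 2\right) \left(1 + \left(1 \cdot 4 + 2\right)\right) + 15\right) = \frac{1}{\left(-4\right) \left(1 - 4\right)} \left(\left(4 + 2\right) \left(1 + \left(4 + 2\right)\right) + 15\right) = - \frac{1}{4 \left(-3\right)} \left(6 \left(1 + 6\right) + 15\right) = \left(- \frac{1}{4}\right) \left(- \frac{1}{3}\right) \left(6 \cdot 7 + 15\right) = \frac{42 + 15}{12} = \frac{1}{12} \cdot 57 = \frac{19}{4}$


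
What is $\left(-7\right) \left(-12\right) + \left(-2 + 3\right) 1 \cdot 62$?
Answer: $146$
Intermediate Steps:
$\left(-7\right) \left(-12\right) + \left(-2 + 3\right) 1 \cdot 62 = 84 + 1 \cdot 1 \cdot 62 = 84 + 1 \cdot 62 = 84 + 62 = 146$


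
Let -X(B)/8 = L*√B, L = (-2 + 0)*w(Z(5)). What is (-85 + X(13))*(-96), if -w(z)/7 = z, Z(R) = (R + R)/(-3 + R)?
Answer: 8160 + 53760*√13 ≈ 2.0199e+5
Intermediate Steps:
Z(R) = 2*R/(-3 + R) (Z(R) = (2*R)/(-3 + R) = 2*R/(-3 + R))
w(z) = -7*z
L = 70 (L = (-2 + 0)*(-14*5/(-3 + 5)) = -(-14)*2*5/2 = -(-14)*2*5*(½) = -(-14)*5 = -2*(-35) = 70)
X(B) = -560*√B
(-85 + X(13))*(-96) = (-85 - 560*√13)*(-96) = 8160 + 53760*√13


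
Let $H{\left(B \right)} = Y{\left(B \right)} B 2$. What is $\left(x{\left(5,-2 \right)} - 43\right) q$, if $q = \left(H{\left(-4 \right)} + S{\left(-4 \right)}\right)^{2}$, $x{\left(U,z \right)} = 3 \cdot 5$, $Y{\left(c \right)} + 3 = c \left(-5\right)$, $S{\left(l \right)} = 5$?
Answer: $-480508$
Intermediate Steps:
$Y{\left(c \right)} = -3 - 5 c$ ($Y{\left(c \right)} = -3 + c \left(-5\right) = -3 - 5 c$)
$H{\left(B \right)} = 2 B \left(-3 - 5 B\right)$ ($H{\left(B \right)} = \left(-3 - 5 B\right) B 2 = B \left(-3 - 5 B\right) 2 = 2 B \left(-3 - 5 B\right)$)
$x{\left(U,z \right)} = 15$
$q = 17161$ ($q = \left(\left(-2\right) \left(-4\right) \left(3 + 5 \left(-4\right)\right) + 5\right)^{2} = \left(\left(-2\right) \left(-4\right) \left(3 - 20\right) + 5\right)^{2} = \left(\left(-2\right) \left(-4\right) \left(-17\right) + 5\right)^{2} = \left(-136 + 5\right)^{2} = \left(-131\right)^{2} = 17161$)
$\left(x{\left(5,-2 \right)} - 43\right) q = \left(15 - 43\right) 17161 = \left(-28\right) 17161 = -480508$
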